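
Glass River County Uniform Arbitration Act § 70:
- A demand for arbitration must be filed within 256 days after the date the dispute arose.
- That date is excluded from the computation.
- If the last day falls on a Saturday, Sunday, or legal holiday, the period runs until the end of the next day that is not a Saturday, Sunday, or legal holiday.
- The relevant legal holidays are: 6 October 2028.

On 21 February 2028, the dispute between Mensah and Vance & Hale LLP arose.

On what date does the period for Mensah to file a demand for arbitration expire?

November 3, 2028

256 days after 21 February 2028 is November 3, 2028.
November 3, 2028 is a Friday and not a legal holiday, so no extension applies.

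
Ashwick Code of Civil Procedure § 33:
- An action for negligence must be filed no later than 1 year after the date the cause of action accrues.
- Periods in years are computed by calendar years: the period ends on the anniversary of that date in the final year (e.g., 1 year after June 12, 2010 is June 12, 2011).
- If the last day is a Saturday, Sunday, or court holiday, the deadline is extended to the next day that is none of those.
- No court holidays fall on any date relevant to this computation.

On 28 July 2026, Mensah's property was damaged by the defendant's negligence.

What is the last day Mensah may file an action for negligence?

July 28, 2027

1 year after 28 July 2026 is July 28, 2027.
July 28, 2027 is a Wednesday and not a court holiday, so no extension applies.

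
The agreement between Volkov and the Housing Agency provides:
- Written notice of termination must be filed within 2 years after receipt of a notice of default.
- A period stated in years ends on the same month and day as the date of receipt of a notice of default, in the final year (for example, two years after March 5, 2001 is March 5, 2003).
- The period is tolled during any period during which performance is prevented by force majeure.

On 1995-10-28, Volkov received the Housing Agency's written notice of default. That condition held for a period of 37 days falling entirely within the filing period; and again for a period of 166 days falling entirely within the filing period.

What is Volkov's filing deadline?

2 years after 1995-10-28 is October 28, 1997.
Tolling adds 37 days: October 28, 1997 + 37 days = December 4, 1997.
Tolling adds 166 days: December 4, 1997 + 166 days = May 19, 1998.

May 19, 1998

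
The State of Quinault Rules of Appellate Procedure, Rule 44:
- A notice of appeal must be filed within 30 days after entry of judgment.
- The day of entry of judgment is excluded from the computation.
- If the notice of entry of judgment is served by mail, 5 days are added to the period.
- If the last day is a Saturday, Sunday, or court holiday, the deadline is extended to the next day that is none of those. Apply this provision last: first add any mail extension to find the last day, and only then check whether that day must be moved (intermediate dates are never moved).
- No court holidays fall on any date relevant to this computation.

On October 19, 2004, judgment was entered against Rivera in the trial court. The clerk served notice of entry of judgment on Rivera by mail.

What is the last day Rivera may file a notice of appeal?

November 23, 2004

30 days after October 19, 2004 is November 18, 2004.
Service was by mail, adding 5 days: November 18, 2004 + 5 days = November 23, 2004.
November 23, 2004 is a Tuesday and not a court holiday, so no extension applies.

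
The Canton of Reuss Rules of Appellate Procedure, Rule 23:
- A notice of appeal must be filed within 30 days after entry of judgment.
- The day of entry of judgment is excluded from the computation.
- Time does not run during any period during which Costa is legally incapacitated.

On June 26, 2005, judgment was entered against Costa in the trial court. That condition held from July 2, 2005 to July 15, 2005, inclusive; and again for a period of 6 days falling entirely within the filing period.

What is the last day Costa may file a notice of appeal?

August 15, 2005

30 days after June 26, 2005 is July 26, 2005.
From July 2, 2005 through July 15, 2005 inclusive is 14 days; tolling adds 14 days: July 26, 2005 + 14 days = August 9, 2005.
Tolling adds 6 days: August 9, 2005 + 6 days = August 15, 2005.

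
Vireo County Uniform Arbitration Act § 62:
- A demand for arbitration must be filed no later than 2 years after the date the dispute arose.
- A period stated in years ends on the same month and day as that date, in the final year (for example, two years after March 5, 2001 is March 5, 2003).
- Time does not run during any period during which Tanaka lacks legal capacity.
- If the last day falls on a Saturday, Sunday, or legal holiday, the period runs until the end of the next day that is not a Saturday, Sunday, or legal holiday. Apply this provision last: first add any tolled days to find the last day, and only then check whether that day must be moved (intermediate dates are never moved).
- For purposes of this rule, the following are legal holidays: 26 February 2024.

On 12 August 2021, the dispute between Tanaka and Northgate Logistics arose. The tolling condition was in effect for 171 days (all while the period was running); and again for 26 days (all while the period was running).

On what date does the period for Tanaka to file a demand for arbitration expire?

2 years after 12 August 2021 is August 12, 2023.
Tolling adds 171 days: August 12, 2023 + 171 days = January 30, 2024.
Tolling adds 26 days: January 30, 2024 + 26 days = February 25, 2024.
February 25, 2024 is Sunday; February 26, 2024 is a listed holiday. The next qualifying day is February 27, 2024.

February 27, 2024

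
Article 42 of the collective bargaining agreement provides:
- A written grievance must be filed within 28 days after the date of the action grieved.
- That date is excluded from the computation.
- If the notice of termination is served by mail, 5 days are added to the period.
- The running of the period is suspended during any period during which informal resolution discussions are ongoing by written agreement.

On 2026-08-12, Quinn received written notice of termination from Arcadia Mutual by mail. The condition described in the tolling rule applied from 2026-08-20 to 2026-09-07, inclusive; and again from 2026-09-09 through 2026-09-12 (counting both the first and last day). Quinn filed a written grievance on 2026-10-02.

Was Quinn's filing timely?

Yes

28 days after 2026-08-12 is September 9, 2026.
Service was by mail, adding 5 days: September 9, 2026 + 5 days = September 14, 2026.
From August 20, 2026 through September 7, 2026 inclusive is 19 days; tolling adds 19 days: September 14, 2026 + 19 days = October 3, 2026.
From September 9, 2026 through September 12, 2026 inclusive is 4 days; tolling adds 4 days: October 3, 2026 + 4 days = October 7, 2026.
The deadline is October 7, 2026; the filing on October 2, 2026 is on or before that date.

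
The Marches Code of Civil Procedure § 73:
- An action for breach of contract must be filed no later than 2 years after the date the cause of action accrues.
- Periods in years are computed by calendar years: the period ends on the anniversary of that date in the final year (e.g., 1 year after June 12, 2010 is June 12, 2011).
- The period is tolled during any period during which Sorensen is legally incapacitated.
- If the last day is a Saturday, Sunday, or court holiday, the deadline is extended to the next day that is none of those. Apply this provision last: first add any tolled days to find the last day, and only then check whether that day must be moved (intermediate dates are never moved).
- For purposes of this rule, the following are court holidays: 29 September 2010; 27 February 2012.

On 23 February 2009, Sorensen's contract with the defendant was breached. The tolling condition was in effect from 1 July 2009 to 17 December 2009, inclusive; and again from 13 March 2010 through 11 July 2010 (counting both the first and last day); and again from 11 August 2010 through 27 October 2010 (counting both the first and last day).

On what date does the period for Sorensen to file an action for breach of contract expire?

February 28, 2012

2 years after 23 February 2009 is February 23, 2011.
From July 1, 2009 through December 17, 2009 inclusive is 170 days; tolling adds 170 days: February 23, 2011 + 170 days = August 12, 2011.
From March 13, 2010 through July 11, 2010 inclusive is 121 days; tolling adds 121 days: August 12, 2011 + 121 days = December 11, 2011.
From August 11, 2010 through October 27, 2010 inclusive is 78 days; tolling adds 78 days: December 11, 2011 + 78 days = February 27, 2012.
February 27, 2012 is a listed holiday. The next qualifying day is February 28, 2012.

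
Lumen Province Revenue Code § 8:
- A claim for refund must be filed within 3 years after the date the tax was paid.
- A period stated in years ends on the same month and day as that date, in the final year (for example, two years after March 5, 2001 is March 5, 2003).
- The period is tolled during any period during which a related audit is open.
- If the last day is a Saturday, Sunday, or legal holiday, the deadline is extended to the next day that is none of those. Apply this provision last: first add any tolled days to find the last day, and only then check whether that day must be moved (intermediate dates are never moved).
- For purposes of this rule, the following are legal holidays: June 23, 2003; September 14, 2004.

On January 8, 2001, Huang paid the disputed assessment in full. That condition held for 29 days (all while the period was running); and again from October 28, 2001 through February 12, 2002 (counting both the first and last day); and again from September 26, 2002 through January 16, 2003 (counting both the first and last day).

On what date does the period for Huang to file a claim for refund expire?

September 15, 2004

3 years after January 8, 2001 is January 8, 2004.
Tolling adds 29 days: January 8, 2004 + 29 days = February 6, 2004.
From October 28, 2001 through February 12, 2002 inclusive is 108 days; tolling adds 108 days: February 6, 2004 + 108 days = May 24, 2004.
From September 26, 2002 through January 16, 2003 inclusive is 113 days; tolling adds 113 days: May 24, 2004 + 113 days = September 14, 2004.
September 14, 2004 is a listed holiday. The next qualifying day is September 15, 2004.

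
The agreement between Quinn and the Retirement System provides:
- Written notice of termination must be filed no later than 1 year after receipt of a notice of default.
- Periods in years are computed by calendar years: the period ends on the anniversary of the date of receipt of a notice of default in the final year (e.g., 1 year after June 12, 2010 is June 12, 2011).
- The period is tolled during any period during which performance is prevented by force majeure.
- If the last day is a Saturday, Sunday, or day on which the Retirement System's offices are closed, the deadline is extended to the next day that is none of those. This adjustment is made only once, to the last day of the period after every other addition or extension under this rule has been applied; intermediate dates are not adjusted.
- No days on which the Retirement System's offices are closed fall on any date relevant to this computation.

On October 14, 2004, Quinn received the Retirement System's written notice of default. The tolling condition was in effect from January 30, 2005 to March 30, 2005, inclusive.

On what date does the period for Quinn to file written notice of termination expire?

December 13, 2005

1 year after October 14, 2004 is October 14, 2005.
From January 30, 2005 through March 30, 2005 inclusive is 60 days; tolling adds 60 days: October 14, 2005 + 60 days = December 13, 2005.
December 13, 2005 is a Tuesday and not a day on which the Retirement System's offices are closed, so no extension applies.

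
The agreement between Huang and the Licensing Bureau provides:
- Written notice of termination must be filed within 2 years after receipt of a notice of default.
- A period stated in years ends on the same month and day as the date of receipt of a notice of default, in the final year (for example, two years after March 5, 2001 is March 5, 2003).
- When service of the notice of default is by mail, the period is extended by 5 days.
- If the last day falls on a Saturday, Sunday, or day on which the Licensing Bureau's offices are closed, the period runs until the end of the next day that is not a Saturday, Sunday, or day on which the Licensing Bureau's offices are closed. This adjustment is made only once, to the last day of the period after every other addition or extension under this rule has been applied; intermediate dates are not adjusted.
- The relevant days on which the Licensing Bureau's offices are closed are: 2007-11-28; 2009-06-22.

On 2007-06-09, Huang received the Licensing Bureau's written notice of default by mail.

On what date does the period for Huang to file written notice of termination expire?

2 years after 2007-06-09 is June 9, 2009.
Service was by mail, adding 5 days: June 9, 2009 + 5 days = June 14, 2009.
June 14, 2009 is Sunday. The next qualifying day is June 15, 2009.

June 15, 2009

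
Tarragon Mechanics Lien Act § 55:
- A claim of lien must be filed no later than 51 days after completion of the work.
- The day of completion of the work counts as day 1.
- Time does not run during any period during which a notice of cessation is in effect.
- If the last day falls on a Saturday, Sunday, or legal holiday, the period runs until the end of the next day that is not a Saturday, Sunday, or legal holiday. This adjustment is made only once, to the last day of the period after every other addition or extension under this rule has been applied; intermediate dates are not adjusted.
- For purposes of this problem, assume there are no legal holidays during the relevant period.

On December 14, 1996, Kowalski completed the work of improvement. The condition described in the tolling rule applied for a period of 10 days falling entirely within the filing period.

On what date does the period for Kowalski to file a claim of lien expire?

February 12, 1997

Counting December 14, 1996 as day 1, day 51 is February 2, 1997.
Tolling adds 10 days: February 2, 1997 + 10 days = February 12, 1997.
February 12, 1997 is a Wednesday and not a legal holiday, so no extension applies.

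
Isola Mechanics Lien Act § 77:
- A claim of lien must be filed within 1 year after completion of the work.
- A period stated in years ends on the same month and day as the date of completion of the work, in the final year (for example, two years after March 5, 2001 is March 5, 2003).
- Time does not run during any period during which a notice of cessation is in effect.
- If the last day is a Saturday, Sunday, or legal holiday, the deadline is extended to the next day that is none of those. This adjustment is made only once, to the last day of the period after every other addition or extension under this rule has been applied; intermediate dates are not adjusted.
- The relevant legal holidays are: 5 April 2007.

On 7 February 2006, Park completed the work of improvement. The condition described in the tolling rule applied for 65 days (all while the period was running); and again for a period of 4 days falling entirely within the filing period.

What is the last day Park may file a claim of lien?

April 17, 2007

1 year after 7 February 2006 is February 7, 2007.
Tolling adds 65 days: February 7, 2007 + 65 days = April 13, 2007.
Tolling adds 4 days: April 13, 2007 + 4 days = April 17, 2007.
April 17, 2007 is a Tuesday and not a legal holiday, so no extension applies.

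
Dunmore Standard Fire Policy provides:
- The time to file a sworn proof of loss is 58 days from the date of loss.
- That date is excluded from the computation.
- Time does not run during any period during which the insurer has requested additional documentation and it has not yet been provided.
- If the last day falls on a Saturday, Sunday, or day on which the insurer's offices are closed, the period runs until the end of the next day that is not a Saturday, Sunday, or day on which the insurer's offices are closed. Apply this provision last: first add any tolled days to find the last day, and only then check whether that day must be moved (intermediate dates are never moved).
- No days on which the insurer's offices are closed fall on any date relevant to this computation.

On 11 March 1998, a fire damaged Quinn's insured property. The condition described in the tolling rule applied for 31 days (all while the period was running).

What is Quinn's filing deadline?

June 8, 1998

58 days after 11 March 1998 is May 8, 1998.
Tolling adds 31 days: May 8, 1998 + 31 days = June 8, 1998.
June 8, 1998 is a Monday and not a day on which the insurer's offices are closed, so no extension applies.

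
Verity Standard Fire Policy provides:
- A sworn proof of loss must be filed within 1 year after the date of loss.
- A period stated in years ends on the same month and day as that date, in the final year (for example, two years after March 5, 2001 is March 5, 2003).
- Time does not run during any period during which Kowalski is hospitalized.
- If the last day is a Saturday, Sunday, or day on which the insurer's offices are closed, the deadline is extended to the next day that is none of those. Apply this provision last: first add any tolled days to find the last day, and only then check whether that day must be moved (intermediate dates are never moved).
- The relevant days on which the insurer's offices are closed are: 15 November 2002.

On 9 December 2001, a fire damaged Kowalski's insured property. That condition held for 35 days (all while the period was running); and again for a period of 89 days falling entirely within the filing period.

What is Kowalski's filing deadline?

1 year after 9 December 2001 is December 9, 2002.
Tolling adds 35 days: December 9, 2002 + 35 days = January 13, 2003.
Tolling adds 89 days: January 13, 2003 + 89 days = April 12, 2003.
April 12, 2003 is Saturday; April 13, 2003 is Sunday. The next qualifying day is April 14, 2003.

April 14, 2003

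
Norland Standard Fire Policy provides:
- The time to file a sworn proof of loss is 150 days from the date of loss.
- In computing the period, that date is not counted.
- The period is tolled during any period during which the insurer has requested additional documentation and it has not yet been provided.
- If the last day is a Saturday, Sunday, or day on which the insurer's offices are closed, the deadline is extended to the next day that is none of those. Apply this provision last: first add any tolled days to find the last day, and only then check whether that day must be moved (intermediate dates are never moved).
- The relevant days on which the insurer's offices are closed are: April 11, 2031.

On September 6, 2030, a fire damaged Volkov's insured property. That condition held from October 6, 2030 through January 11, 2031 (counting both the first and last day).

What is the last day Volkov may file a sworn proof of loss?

150 days after September 6, 2030 is February 3, 2031.
From October 6, 2030 through January 11, 2031 inclusive is 98 days; tolling adds 98 days: February 3, 2031 + 98 days = May 12, 2031.
May 12, 2031 is a Monday and not a day on which the insurer's offices are closed, so no extension applies.

May 12, 2031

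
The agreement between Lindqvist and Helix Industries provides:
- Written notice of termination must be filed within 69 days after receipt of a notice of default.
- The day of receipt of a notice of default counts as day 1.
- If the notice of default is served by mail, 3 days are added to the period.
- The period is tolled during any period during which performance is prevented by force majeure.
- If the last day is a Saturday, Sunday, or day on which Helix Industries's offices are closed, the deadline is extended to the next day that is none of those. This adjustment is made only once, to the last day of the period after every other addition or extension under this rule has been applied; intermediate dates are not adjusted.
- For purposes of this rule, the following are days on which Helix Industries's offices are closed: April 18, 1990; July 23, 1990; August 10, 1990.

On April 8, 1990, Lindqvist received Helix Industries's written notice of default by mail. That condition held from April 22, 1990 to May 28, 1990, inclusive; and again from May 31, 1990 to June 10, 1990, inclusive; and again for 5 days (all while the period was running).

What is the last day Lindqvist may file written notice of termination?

Counting April 8, 1990 as day 1, day 69 is June 15, 1990.
Service was by mail, adding 3 days: June 15, 1990 + 3 days = June 18, 1990.
From April 22, 1990 through May 28, 1990 inclusive is 37 days; tolling adds 37 days: June 18, 1990 + 37 days = July 25, 1990.
From May 31, 1990 through June 10, 1990 inclusive is 11 days; tolling adds 11 days: July 25, 1990 + 11 days = August 5, 1990.
Tolling adds 5 days: August 5, 1990 + 5 days = August 10, 1990.
August 10, 1990 is a listed holiday; August 11, 1990 is Saturday; August 12, 1990 is Sunday. The next qualifying day is August 13, 1990.

August 13, 1990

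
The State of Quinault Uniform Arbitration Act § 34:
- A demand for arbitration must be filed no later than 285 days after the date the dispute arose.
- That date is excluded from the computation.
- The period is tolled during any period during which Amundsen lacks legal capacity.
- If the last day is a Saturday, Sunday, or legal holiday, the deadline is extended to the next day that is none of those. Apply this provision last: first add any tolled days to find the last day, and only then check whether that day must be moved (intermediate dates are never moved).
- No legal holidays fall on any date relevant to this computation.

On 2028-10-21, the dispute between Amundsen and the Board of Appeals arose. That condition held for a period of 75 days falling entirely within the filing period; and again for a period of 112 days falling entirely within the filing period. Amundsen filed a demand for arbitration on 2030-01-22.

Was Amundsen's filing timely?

285 days after 2028-10-21 is August 2, 2029.
Tolling adds 75 days: August 2, 2029 + 75 days = October 16, 2029.
Tolling adds 112 days: October 16, 2029 + 112 days = February 5, 2030.
February 5, 2030 is a Tuesday and not a legal holiday, so no extension applies.
The deadline is February 5, 2030; the filing on January 22, 2030 is on or before that date.

Yes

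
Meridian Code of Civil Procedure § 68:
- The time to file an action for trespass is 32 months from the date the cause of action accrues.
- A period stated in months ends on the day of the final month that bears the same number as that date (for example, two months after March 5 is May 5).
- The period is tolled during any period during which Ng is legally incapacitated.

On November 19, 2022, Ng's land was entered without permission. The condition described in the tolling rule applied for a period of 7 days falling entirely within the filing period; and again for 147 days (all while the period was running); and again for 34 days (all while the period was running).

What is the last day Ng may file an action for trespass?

January 23, 2026

32 months after November 19, 2022 is July 19, 2025.
Tolling adds 7 days: July 19, 2025 + 7 days = July 26, 2025.
Tolling adds 147 days: July 26, 2025 + 147 days = December 20, 2025.
Tolling adds 34 days: December 20, 2025 + 34 days = January 23, 2026.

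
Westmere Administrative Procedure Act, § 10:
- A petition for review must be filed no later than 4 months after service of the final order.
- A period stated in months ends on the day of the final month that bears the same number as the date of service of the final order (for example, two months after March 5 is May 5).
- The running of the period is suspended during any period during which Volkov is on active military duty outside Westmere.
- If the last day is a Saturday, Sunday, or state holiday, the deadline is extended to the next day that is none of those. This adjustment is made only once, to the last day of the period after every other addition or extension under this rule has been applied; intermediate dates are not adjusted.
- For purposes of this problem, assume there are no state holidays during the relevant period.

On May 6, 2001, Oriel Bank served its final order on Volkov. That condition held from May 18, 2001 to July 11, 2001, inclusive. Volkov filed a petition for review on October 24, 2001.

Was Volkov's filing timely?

Yes

4 months after May 6, 2001 is September 6, 2001.
From May 18, 2001 through July 11, 2001 inclusive is 55 days; tolling adds 55 days: September 6, 2001 + 55 days = October 31, 2001.
October 31, 2001 is a Wednesday and not a state holiday, so no extension applies.
The deadline is October 31, 2001; the filing on October 24, 2001 is on or before that date.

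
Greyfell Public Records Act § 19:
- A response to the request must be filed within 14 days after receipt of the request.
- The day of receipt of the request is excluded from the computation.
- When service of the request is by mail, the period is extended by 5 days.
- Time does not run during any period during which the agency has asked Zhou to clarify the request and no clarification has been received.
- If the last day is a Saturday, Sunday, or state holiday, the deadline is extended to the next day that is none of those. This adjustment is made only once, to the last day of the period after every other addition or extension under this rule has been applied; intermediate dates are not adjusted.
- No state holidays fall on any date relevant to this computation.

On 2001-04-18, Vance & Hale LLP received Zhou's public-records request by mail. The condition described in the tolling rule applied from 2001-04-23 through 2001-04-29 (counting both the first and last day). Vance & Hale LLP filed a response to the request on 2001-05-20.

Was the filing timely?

14 days after 2001-04-18 is May 2, 2001.
Service was by mail, adding 5 days: May 2, 2001 + 5 days = May 7, 2001.
From April 23, 2001 through April 29, 2001 inclusive is 7 days; tolling adds 7 days: May 7, 2001 + 7 days = May 14, 2001.
May 14, 2001 is a Monday and not a state holiday, so no extension applies.
The deadline is May 14, 2001; the filing on May 20, 2001 is after that date.

No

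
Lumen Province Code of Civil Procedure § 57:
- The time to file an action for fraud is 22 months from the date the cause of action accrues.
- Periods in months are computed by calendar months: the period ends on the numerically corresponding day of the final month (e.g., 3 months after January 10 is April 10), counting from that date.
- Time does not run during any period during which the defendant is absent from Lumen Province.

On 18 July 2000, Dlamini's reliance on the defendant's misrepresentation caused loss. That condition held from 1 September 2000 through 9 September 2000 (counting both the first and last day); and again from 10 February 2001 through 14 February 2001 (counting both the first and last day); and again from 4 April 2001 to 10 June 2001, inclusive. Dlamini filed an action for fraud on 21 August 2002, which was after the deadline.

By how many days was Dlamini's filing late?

22 months after 18 July 2000 is May 18, 2002.
From September 1, 2000 through September 9, 2000 inclusive is 9 days; tolling adds 9 days: May 18, 2002 + 9 days = May 27, 2002.
From February 10, 2001 through February 14, 2001 inclusive is 5 days; tolling adds 5 days: May 27, 2002 + 5 days = June 1, 2002.
From April 4, 2001 through June 10, 2001 inclusive is 68 days; tolling adds 68 days: June 1, 2002 + 68 days = August 8, 2002.
The deadline is August 8, 2002; from August 8, 2002 to August 21, 2002 is 13 days.

13 days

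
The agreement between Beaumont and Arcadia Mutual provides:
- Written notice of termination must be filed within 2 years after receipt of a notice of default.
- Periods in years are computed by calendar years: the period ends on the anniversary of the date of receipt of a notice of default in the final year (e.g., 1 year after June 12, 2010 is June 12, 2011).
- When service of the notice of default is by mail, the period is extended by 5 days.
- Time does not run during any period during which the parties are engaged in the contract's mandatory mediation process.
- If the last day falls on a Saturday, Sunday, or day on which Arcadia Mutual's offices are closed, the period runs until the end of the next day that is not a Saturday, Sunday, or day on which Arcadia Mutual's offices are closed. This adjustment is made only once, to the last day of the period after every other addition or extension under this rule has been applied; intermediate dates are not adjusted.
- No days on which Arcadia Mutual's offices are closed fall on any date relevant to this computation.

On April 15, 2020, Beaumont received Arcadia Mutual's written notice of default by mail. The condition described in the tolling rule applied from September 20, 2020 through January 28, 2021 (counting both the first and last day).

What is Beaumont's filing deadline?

August 29, 2022

2 years after April 15, 2020 is April 15, 2022.
Service was by mail, adding 5 days: April 15, 2022 + 5 days = April 20, 2022.
From September 20, 2020 through January 28, 2021 inclusive is 131 days; tolling adds 131 days: April 20, 2022 + 131 days = August 29, 2022.
August 29, 2022 is a Monday and not a day on which Arcadia Mutual's offices are closed, so no extension applies.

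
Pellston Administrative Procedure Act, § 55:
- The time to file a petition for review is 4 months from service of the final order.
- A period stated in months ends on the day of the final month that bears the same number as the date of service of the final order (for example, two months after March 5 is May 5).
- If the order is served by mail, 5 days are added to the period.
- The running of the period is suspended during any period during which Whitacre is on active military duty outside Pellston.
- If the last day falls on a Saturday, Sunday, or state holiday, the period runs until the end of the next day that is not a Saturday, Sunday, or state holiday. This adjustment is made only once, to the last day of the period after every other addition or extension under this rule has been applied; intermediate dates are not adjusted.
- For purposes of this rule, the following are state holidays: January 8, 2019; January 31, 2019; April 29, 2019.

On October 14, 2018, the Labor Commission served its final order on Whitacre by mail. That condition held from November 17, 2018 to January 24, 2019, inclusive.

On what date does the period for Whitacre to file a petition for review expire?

April 30, 2019

4 months after October 14, 2018 is February 14, 2019.
Service was by mail, adding 5 days: February 14, 2019 + 5 days = February 19, 2019.
From November 17, 2018 through January 24, 2019 inclusive is 69 days; tolling adds 69 days: February 19, 2019 + 69 days = April 29, 2019.
April 29, 2019 is a listed holiday. The next qualifying day is April 30, 2019.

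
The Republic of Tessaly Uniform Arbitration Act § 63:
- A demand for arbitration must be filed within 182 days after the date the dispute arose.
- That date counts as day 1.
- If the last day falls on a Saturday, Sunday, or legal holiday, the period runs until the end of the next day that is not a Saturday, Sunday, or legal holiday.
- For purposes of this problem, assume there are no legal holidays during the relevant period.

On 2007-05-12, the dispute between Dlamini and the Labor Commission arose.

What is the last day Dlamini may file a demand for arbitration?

November 9, 2007

Counting 2007-05-12 as day 1, day 182 is November 9, 2007.
November 9, 2007 is a Friday and not a legal holiday, so no extension applies.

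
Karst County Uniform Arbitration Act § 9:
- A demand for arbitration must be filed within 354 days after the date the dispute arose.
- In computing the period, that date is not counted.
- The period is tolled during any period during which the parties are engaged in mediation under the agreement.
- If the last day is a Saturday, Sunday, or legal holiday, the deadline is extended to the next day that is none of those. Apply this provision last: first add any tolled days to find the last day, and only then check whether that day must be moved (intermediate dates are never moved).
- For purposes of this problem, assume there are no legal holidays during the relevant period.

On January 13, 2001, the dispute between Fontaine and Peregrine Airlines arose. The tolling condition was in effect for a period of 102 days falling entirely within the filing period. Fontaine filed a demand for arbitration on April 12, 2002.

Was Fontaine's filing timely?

354 days after January 13, 2001 is January 2, 2002.
Tolling adds 102 days: January 2, 2002 + 102 days = April 14, 2002.
April 14, 2002 is Sunday. The next qualifying day is April 15, 2002.
The deadline is April 15, 2002; the filing on April 12, 2002 is on or before that date.

Yes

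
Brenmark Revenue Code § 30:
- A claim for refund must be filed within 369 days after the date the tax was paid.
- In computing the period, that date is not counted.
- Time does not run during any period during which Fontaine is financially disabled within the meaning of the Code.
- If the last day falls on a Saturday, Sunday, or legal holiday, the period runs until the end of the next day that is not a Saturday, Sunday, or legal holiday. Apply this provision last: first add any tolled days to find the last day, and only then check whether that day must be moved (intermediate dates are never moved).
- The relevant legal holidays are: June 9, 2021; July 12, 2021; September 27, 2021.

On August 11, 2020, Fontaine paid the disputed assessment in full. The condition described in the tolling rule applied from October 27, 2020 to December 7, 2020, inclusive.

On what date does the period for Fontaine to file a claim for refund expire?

369 days after August 11, 2020 is August 15, 2021.
From October 27, 2020 through December 7, 2020 inclusive is 42 days; tolling adds 42 days: August 15, 2021 + 42 days = September 26, 2021.
September 26, 2021 is Sunday; September 27, 2021 is a listed holiday. The next qualifying day is September 28, 2021.

September 28, 2021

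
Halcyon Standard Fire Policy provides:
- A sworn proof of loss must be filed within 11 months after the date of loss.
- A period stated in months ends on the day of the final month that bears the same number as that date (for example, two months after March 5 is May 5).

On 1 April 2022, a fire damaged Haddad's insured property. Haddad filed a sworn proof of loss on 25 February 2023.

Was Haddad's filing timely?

Yes

11 months after 1 April 2022 is March 1, 2023.
The deadline is March 1, 2023; the filing on February 25, 2023 is on or before that date.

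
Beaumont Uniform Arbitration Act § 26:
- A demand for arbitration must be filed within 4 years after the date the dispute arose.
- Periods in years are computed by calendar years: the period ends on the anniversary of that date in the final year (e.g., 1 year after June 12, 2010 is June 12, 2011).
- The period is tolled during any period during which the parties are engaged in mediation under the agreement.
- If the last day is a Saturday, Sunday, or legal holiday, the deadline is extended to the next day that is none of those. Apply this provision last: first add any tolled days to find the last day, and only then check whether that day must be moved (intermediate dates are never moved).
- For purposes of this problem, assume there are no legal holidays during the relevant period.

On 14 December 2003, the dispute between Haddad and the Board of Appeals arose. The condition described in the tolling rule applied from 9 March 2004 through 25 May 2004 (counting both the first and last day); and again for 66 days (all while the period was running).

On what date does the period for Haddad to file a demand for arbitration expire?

May 6, 2008

4 years after 14 December 2003 is December 14, 2007.
From March 9, 2004 through May 25, 2004 inclusive is 78 days; tolling adds 78 days: December 14, 2007 + 78 days = March 1, 2008.
Tolling adds 66 days: March 1, 2008 + 66 days = May 6, 2008.
May 6, 2008 is a Tuesday and not a legal holiday, so no extension applies.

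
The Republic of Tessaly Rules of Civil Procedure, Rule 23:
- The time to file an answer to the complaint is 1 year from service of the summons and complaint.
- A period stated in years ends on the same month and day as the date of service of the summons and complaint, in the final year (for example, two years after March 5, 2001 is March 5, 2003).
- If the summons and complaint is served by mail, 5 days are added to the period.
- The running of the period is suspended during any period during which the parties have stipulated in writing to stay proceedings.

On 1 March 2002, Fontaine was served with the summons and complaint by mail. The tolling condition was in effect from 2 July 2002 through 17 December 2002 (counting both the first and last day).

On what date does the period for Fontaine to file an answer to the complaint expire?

August 22, 2003

1 year after 1 March 2002 is March 1, 2003.
Service was by mail, adding 5 days: March 1, 2003 + 5 days = March 6, 2003.
From July 2, 2002 through December 17, 2002 inclusive is 169 days; tolling adds 169 days: March 6, 2003 + 169 days = August 22, 2003.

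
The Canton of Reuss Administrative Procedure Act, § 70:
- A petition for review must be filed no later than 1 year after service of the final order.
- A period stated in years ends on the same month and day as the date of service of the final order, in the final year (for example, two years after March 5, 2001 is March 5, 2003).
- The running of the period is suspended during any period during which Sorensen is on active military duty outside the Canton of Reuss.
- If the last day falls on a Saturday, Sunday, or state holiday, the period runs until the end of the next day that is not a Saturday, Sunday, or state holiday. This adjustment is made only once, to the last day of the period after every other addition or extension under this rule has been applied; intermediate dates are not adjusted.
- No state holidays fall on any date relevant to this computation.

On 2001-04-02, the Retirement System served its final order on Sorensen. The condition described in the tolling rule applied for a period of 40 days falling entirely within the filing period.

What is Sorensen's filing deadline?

May 13, 2002

1 year after 2001-04-02 is April 2, 2002.
Tolling adds 40 days: April 2, 2002 + 40 days = May 12, 2002.
May 12, 2002 is Sunday. The next qualifying day is May 13, 2002.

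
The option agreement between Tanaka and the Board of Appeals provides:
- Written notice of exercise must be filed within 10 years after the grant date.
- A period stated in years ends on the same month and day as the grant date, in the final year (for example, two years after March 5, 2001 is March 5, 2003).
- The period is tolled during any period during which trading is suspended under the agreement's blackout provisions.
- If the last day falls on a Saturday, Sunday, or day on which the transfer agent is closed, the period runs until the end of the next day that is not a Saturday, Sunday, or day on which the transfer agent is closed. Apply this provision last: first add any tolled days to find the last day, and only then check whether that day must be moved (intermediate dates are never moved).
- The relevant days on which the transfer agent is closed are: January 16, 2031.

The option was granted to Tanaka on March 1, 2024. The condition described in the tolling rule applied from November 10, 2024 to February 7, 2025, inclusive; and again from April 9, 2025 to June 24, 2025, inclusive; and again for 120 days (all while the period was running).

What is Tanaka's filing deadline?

10 years after March 1, 2024 is March 1, 2034.
From November 10, 2024 through February 7, 2025 inclusive is 90 days; tolling adds 90 days: March 1, 2034 + 90 days = May 30, 2034.
From April 9, 2025 through June 24, 2025 inclusive is 77 days; tolling adds 77 days: May 30, 2034 + 77 days = August 15, 2034.
Tolling adds 120 days: August 15, 2034 + 120 days = December 13, 2034.
December 13, 2034 is a Wednesday and not a day on which the transfer agent is closed, so no extension applies.

December 13, 2034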